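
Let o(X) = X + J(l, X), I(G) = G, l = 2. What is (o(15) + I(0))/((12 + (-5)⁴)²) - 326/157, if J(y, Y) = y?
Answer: -132278025/63705733 ≈ -2.0764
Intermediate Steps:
o(X) = 2 + X (o(X) = X + 2 = 2 + X)
(o(15) + I(0))/((12 + (-5)⁴)²) - 326/157 = ((2 + 15) + 0)/((12 + (-5)⁴)²) - 326/157 = (17 + 0)/((12 + 625)²) - 326*1/157 = 17/(637²) - 326/157 = 17/405769 - 326/157 = -132278025/63705733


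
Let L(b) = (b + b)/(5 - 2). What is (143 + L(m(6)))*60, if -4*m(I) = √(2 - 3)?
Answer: 8580 - 10*I ≈ 8580.0 - 10.0*I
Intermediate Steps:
m(I) = -I/4 (m(I) = -√(2 - 3)/4 = -I/4)
L(b) = 2*b/3 (L(b) = (2*b)/3 = (2*b)*(⅓) = 2*b/3)
(143 + L(m(6)))*60 = (143 + 2*(-I/4)/3)*60 = (143 - I/6)*60 = 8580 - 10*I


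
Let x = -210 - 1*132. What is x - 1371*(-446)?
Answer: 611124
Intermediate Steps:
x = -342 (x = -210 - 132 = -342)
x - 1371*(-446) = -342 - 1371*(-446) = -342 + 611466 = 611124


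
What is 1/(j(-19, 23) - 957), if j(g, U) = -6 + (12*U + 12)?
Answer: -1/675 ≈ -0.0014815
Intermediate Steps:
j(g, U) = 6 + 12*U (j(g, U) = -6 + (12 + 12*U) = 6 + 12*U)
1/(j(-19, 23) - 957) = 1/((6 + 12*23) - 957) = 1/((6 + 276) - 957) = 1/(282 - 957) = 1/(-675) = -1/675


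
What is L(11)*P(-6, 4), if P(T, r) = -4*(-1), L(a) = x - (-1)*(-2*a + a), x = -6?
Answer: -68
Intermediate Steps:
L(a) = -6 - a (L(a) = -6 - (-1)*(-2*a + a) = -6 - (-1)*(-a) = -6 - a)
P(T, r) = 4
L(11)*P(-6, 4) = (-6 - 1*11)*4 = (-6 - 11)*4 = -17*4 = -68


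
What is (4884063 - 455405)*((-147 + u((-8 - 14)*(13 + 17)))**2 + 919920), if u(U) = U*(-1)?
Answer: 5239496564562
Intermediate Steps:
u(U) = -U
(4884063 - 455405)*((-147 + u((-8 - 14)*(13 + 17)))**2 + 919920) = (4884063 - 455405)*((-147 - (-8 - 14)*(13 + 17))**2 + 919920) = 4428658*((-147 - (-22)*30)**2 + 919920) = 4428658*((-147 - 1*(-660))**2 + 919920) = 4428658*((-147 + 660)**2 + 919920) = 4428658*(513**2 + 919920) = 4428658*(263169 + 919920) = 4428658*1183089 = 5239496564562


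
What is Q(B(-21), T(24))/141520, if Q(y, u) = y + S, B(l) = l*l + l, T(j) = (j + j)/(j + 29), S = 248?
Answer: 167/35380 ≈ 0.0047202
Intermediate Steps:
T(j) = 2*j/(29 + j) (T(j) = (2*j)/(29 + j) = 2*j/(29 + j))
B(l) = l + l**2 (B(l) = l**2 + l = l + l**2)
Q(y, u) = 248 + y (Q(y, u) = y + 248 = 248 + y)
Q(B(-21), T(24))/141520 = (248 - 21*(1 - 21))/141520 = (248 - 21*(-20))*(1/141520) = (248 + 420)*(1/141520) = 668*(1/141520) = 167/35380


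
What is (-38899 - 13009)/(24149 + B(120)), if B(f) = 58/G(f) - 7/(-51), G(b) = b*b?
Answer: -6353539200/2955854893 ≈ -2.1495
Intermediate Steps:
G(b) = b**2
B(f) = 7/51 + 58/f**2 (B(f) = 58/(f**2) - 7/(-51) = 58/f**2 - 7*(-1/51) = 58/f**2 + 7/51 = 7/51 + 58/f**2)
(-38899 - 13009)/(24149 + B(120)) = (-38899 - 13009)/(24149 + (7/51 + 58/120**2)) = -51908/(24149 + (7/51 + 58*(1/14400))) = -51908/(24149 + (7/51 + 29/7200)) = -51908/(24149 + 17293/122400) = -51908/2955854893/122400 = -51908*122400/2955854893 = -6353539200/2955854893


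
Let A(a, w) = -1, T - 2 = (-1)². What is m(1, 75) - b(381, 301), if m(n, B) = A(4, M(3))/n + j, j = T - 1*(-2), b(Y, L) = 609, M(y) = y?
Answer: -605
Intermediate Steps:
T = 3 (T = 2 + (-1)² = 2 + 1 = 3)
j = 5 (j = 3 - 1*(-2) = 3 + 2 = 5)
m(n, B) = 5 - 1/n (m(n, B) = -1/n + 5 = 5 - 1/n)
m(1, 75) - b(381, 301) = (5 - 1/1) - 1*609 = (5 - 1*1) - 609 = (5 - 1) - 609 = 4 - 609 = -605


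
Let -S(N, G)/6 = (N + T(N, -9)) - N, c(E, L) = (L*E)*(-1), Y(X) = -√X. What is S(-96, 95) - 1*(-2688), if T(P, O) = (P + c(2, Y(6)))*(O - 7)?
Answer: -6528 + 192*√6 ≈ -6057.7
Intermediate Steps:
c(E, L) = -E*L (c(E, L) = (E*L)*(-1) = -E*L)
T(P, O) = (-7 + O)*(P + 2*√6) (T(P, O) = (P - 1*2*(-√6))*(O - 7) = (P + 2*√6)*(-7 + O) = (-7 + O)*(P + 2*√6))
S(N, G) = 96*N + 192*√6 (S(N, G) = -6*((N + (-14*√6 - 7*N - 9*N + 2*(-9)*√6)) - N) = -6*((N + (-14*√6 - 7*N - 9*N - 18*√6)) - N) = -6*((N + (-32*√6 - 16*N)) - N) = -6*((-32*√6 - 15*N) - N) = -6*(-32*√6 - 16*N) = 96*N + 192*√6)
S(-96, 95) - 1*(-2688) = (96*(-96) + 192*√6) - 1*(-2688) = (-9216 + 192*√6) + 2688 = -6528 + 192*√6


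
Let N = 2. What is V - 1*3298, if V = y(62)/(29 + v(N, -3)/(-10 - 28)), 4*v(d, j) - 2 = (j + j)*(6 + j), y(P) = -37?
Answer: -1824497/553 ≈ -3299.3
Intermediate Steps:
v(d, j) = ½ + j*(6 + j)/2 (v(d, j) = ½ + ((j + j)*(6 + j))/4 = ½ + ((2*j)*(6 + j))/4 = ½ + (2*j*(6 + j))/4 = ½ + j*(6 + j)/2)
V = -703/553 (V = -37/(29 + (½ + (½)*(-3)² + 3*(-3))/(-10 - 28)) = -37/(29 + (½ + (½)*9 - 9)/(-38)) = -37/(29 - (½ + 9/2 - 9)/38) = -37/(29 - 1/38*(-4)) = -37/(29 + 2/19) = -37/553/19 = -37*19/553 = -703/553 ≈ -1.2712)
V - 1*3298 = -703/553 - 1*3298 = -703/553 - 3298 = -1824497/553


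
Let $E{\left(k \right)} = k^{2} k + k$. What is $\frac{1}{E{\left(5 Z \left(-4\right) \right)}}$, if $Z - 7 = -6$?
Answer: $- \frac{1}{8020} \approx -0.00012469$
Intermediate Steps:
$Z = 1$ ($Z = 7 - 6 = 1$)
$E{\left(k \right)} = k + k^{3}$ ($E{\left(k \right)} = k^{3} + k = k + k^{3}$)
$\frac{1}{E{\left(5 Z \left(-4\right) \right)}} = \frac{1}{5 \cdot 1 \left(-4\right) + \left(5 \cdot 1 \left(-4\right)\right)^{3}} = \frac{1}{5 \left(-4\right) + \left(5 \left(-4\right)\right)^{3}} = \frac{1}{-20 + \left(-20\right)^{3}} = \frac{1}{-20 - 8000} = \frac{1}{-8020} = - \frac{1}{8020}$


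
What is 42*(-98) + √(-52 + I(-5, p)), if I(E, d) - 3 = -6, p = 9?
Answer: -4116 + I*√55 ≈ -4116.0 + 7.4162*I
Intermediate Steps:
I(E, d) = -3 (I(E, d) = 3 - 6 = -3)
42*(-98) + √(-52 + I(-5, p)) = 42*(-98) + √(-52 - 3) = -4116 + √(-55) = -4116 + I*√55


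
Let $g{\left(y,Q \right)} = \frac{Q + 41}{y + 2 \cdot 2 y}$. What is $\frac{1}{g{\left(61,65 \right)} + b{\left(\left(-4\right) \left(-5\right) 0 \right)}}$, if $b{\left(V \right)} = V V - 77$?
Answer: $- \frac{305}{23379} \approx -0.013046$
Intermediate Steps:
$g{\left(y,Q \right)} = \frac{41 + Q}{5 y}$ ($g{\left(y,Q \right)} = \frac{41 + Q}{y + 4 y} = \frac{41 + Q}{5 y}$)
$b{\left(V \right)} = -77 + V^{2}$ ($b{\left(V \right)} = V^{2} - 77 = -77 + V^{2}$)
$\frac{1}{g{\left(61,65 \right)} + b{\left(\left(-4\right) \left(-5\right) 0 \right)}} = \frac{1}{\frac{41 + 65}{5 \cdot 61} - \left(77 - \left(\left(-4\right) \left(-5\right) 0\right)^{2}\right)} = \frac{1}{\frac{1}{5} \cdot \frac{1}{61} \cdot 106 - \left(77 - \left(20 \cdot 0\right)^{2}\right)} = \frac{1}{\frac{106}{305} - \left(77 - 0^{2}\right)} = \frac{1}{\frac{106}{305} + \left(-77 + 0\right)} = \frac{1}{\frac{106}{305} - 77} = \frac{1}{- \frac{23379}{305}} = - \frac{305}{23379}$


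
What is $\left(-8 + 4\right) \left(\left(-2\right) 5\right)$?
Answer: $40$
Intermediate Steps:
$\left(-8 + 4\right) \left(\left(-2\right) 5\right) = \left(-4\right) \left(-10\right) = 40$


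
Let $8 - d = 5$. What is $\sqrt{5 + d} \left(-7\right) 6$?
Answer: $- 84 \sqrt{2} \approx -118.79$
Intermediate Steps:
$d = 3$ ($d = 8 - 5 = 3$)
$\sqrt{5 + d} \left(-7\right) 6 = \sqrt{5 + 3} \left(-7\right) 6 = \sqrt{8} \left(-7\right) 6 = 2 \sqrt{2} \left(-7\right) 6 = - 14 \sqrt{2} \cdot 6 = - 84 \sqrt{2}$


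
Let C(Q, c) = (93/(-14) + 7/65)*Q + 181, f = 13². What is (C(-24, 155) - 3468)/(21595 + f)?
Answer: -1424221/9902620 ≈ -0.14382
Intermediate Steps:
f = 169
C(Q, c) = 181 - 5947*Q/910 (C(Q, c) = (93*(-1/14) + 7*(1/65))*Q + 181 = (-93/14 + 7/65)*Q + 181 = -5947*Q/910 + 181 = 181 - 5947*Q/910)
(C(-24, 155) - 3468)/(21595 + f) = ((181 - 5947/910*(-24)) - 3468)/(21595 + 169) = ((181 + 71364/455) - 3468)/21764 = (153719/455 - 3468)*(1/21764) = -1424221/455*1/21764 = -1424221/9902620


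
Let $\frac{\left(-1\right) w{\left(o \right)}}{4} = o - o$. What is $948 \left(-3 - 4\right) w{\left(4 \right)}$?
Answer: $0$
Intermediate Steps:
$w{\left(o \right)} = 0$ ($w{\left(o \right)} = - 4 \left(o - o\right) = \left(-4\right) 0 = 0$)
$948 \left(-3 - 4\right) w{\left(4 \right)} = 948 \left(-3 - 4\right) 0 = 948 \left(\left(-7\right) 0\right) = 948 \cdot 0 = 0$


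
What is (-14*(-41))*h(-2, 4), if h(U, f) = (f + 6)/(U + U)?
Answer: -1435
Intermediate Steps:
h(U, f) = (6 + f)/(2*U) (h(U, f) = (6 + f)/((2*U)) = (6 + f)*(1/(2*U)) = (6 + f)/(2*U))
(-14*(-41))*h(-2, 4) = (-14*(-41))*((1/2)*(6 + 4)/(-2)) = 574*((1/2)*(-1/2)*10) = 574*(-5/2) = -1435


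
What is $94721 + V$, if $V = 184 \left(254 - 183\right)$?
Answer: $107785$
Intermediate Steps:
$V = 13064$ ($V = 184 \cdot 71 = 13064$)
$94721 + V = 94721 + 13064 = 107785$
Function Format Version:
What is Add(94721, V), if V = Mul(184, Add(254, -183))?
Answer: 107785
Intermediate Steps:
V = 13064 (V = Mul(184, 71) = 13064)
Add(94721, V) = Add(94721, 13064) = 107785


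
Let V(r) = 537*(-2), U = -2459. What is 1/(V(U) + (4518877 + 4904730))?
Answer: 1/9422533 ≈ 1.0613e-7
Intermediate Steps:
V(r) = -1074
1/(V(U) + (4518877 + 4904730)) = 1/(-1074 + (4518877 + 4904730)) = 1/(-1074 + 9423607) = 1/9422533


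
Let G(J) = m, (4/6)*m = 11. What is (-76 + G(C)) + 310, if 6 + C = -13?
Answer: 501/2 ≈ 250.50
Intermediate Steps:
C = -19 (C = -6 - 13 = -19)
m = 33/2 (m = (3/2)*11 = 33/2 ≈ 16.500)
G(J) = 33/2
(-76 + G(C)) + 310 = (-76 + 33/2) + 310 = -119/2 + 310 = 501/2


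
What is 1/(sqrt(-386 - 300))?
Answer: -I*sqrt(14)/98 ≈ -0.03818*I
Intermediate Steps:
1/(sqrt(-386 - 300)) = 1/(sqrt(-686)) = 1/(7*I*sqrt(14)) = -I*sqrt(14)/98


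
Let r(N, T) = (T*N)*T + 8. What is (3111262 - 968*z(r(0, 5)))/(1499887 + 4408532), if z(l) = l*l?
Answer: 277210/537129 ≈ 0.51610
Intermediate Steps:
r(N, T) = 8 + N*T² (r(N, T) = (N*T)*T + 8 = N*T² + 8 = 8 + N*T²)
z(l) = l²
(3111262 - 968*z(r(0, 5)))/(1499887 + 4408532) = (3111262 - 968*(8 + 0*5²)²)/(1499887 + 4408532) = (3111262 - 968*(8 + 0*25)²)/5908419 = (3111262 - 968*(8 + 0)²)*(1/5908419) = (3111262 - 968*8²)*(1/5908419) = (3111262 - 968*64)*(1/5908419) = (3111262 - 61952)*(1/5908419) = 3049310*(1/5908419) = 277210/537129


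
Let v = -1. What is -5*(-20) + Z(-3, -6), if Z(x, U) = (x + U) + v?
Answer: 90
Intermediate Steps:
Z(x, U) = -1 + U + x (Z(x, U) = (x + U) - 1 = (U + x) - 1 = -1 + U + x)
-5*(-20) + Z(-3, -6) = -5*(-20) + (-1 - 6 - 3) = 100 - 10 = 90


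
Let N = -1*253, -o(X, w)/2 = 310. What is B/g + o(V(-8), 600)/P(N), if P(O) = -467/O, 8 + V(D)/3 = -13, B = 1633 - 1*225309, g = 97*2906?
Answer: -22160233606/65819447 ≈ -336.68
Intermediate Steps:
g = 281882
B = -223676 (B = 1633 - 225309 = -223676)
V(D) = -63 (V(D) = -24 + 3*(-13) = -24 - 39 = -63)
o(X, w) = -620 (o(X, w) = -2*310 = -620)
N = -253
B/g + o(V(-8), 600)/P(N) = -223676/281882 - 620/((-467/(-253))) = -223676*1/281882 - 620/((-467*(-1/253))) = -111838/140941 - 620/467/253 = -111838/140941 - 620*253/467 = -111838/140941 - 156860/467 = -22160233606/65819447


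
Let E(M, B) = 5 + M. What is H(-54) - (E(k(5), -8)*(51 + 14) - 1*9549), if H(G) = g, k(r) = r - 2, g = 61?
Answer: 9090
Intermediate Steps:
k(r) = -2 + r
H(G) = 61
H(-54) - (E(k(5), -8)*(51 + 14) - 1*9549) = 61 - ((5 + (-2 + 5))*(51 + 14) - 1*9549) = 61 - ((5 + 3)*65 - 9549) = 61 - (8*65 - 9549) = 61 - (520 - 9549) = 61 - 1*(-9029) = 61 + 9029 = 9090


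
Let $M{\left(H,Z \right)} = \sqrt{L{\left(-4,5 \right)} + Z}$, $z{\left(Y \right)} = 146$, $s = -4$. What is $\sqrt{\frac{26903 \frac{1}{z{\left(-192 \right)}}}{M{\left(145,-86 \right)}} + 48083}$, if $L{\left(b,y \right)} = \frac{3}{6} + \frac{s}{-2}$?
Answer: $\frac{\sqrt{28584474351692 - 655948946 i \sqrt{334}}}{24382} \approx 219.28 - 0.045981 i$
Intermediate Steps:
$L{\left(b,y \right)} = \frac{5}{2}$ ($L{\left(b,y \right)} = \frac{3}{6} - \frac{4}{-2} = 3 \cdot \frac{1}{6} - -2 = \frac{1}{2} + 2 = \frac{5}{2}$)
$M{\left(H,Z \right)} = \sqrt{\frac{5}{2} + Z}$
$\sqrt{\frac{26903 \frac{1}{z{\left(-192 \right)}}}{M{\left(145,-86 \right)}} + 48083} = \sqrt{\frac{26903 \cdot \frac{1}{146}}{\frac{1}{2} \sqrt{10 + 4 \left(-86\right)}} + 48083} = \sqrt{\frac{26903 \cdot \frac{1}{146}}{\frac{1}{2} \sqrt{10 - 344}} + 48083} = \sqrt{\frac{26903}{146 \frac{\sqrt{-334}}{2}} + 48083} = \sqrt{\frac{26903}{146 \frac{i \sqrt{334}}{2}} + 48083} = \sqrt{\frac{26903 \left(- \frac{i \sqrt{334}}{167}\right)}{146} + 48083} = \sqrt{- \frac{26903 i \sqrt{334}}{24382} + 48083} = \sqrt{48083 - \frac{26903 i \sqrt{334}}{24382}}$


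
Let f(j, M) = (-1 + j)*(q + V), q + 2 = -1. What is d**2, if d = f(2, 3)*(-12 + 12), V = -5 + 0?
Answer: 0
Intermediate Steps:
q = -3 (q = -2 - 1 = -3)
V = -5
f(j, M) = 8 - 8*j (f(j, M) = (-1 + j)*(-3 - 5) = (-1 + j)*(-8) = 8 - 8*j)
d = 0 (d = (8 - 8*2)*(-12 + 12) = (8 - 16)*0 = -8*0 = 0)
d**2 = 0**2 = 0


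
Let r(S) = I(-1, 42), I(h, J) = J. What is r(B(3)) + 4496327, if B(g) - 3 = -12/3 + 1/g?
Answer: 4496369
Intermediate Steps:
B(g) = -1 + 1/g (B(g) = 3 + (-12/3 + 1/g) = 3 + (-12*1/3 + 1/g) = 3 + (-4 + 1/g) = -1 + 1/g)
r(S) = 42
r(B(3)) + 4496327 = 42 + 4496327 = 4496369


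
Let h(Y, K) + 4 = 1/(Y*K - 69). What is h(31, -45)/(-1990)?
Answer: 5857/2913360 ≈ 0.0020104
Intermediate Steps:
h(Y, K) = -4 + 1/(-69 + K*Y) (h(Y, K) = -4 + 1/(Y*K - 69) = -4 + 1/(K*Y - 69) = -4 + 1/(-69 + K*Y))
h(31, -45)/(-1990) = ((277 - 4*(-45)*31)/(-69 - 45*31))/(-1990) = ((277 + 5580)/(-69 - 1395))*(-1/1990) = (5857/(-1464))*(-1/1990) = -1/1464*5857*(-1/1990) = -5857/1464*(-1/1990) = 5857/2913360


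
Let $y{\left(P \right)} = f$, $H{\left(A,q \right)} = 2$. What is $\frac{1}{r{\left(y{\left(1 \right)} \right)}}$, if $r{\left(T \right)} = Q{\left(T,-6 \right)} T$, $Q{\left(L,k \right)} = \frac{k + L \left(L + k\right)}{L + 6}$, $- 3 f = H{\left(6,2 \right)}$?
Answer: $\frac{36}{7} \approx 5.1429$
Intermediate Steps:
$f = - \frac{2}{3}$ ($f = \left(- \frac{1}{3}\right) 2 = - \frac{2}{3} \approx -0.66667$)
$y{\left(P \right)} = - \frac{2}{3}$
$Q{\left(L,k \right)} = \frac{k + L \left(L + k\right)}{6 + L}$
$r{\left(T \right)} = \frac{T \left(-6 + T^{2} - 6 T\right)}{6 + T}$ ($r{\left(T \right)} = \frac{-6 + T^{2} + T \left(-6\right)}{6 + T} T = \frac{-6 + T^{2} - 6 T}{6 + T} T = \frac{T \left(-6 + T^{2} - 6 T\right)}{6 + T}$)
$\frac{1}{r{\left(y{\left(1 \right)} \right)}} = \frac{1}{\left(- \frac{2}{3}\right) \frac{1}{6 - \frac{2}{3}} \left(-6 + \left(- \frac{2}{3}\right)^{2} - -4\right)} = \frac{1}{\left(- \frac{2}{3}\right) \frac{1}{\frac{16}{3}} \left(-6 + \frac{4}{9} + 4\right)} = \frac{1}{\left(- \frac{2}{3}\right) \frac{3}{16} \left(- \frac{14}{9}\right)} = \frac{1}{\frac{7}{36}} = \frac{36}{7}$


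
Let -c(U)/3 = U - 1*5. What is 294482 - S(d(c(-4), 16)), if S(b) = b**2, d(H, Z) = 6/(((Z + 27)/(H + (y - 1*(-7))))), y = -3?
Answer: 544462622/1849 ≈ 2.9446e+5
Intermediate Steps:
c(U) = 15 - 3*U (c(U) = -3*(U - 1*5) = -3*(U - 5) = -3*(-5 + U) = 15 - 3*U)
d(H, Z) = 6*(4 + H)/(27 + Z) (d(H, Z) = 6/(((Z + 27)/(H + (-3 - 1*(-7))))) = 6/(((27 + Z)/(H + (-3 + 7)))) = 6/(((27 + Z)/(H + 4))) = 6/(((27 + Z)/(4 + H))) = 6*((4 + H)/(27 + Z)) = 6*(4 + H)/(27 + Z))
294482 - S(d(c(-4), 16)) = 294482 - (6*(4 + (15 - 3*(-4)))/(27 + 16))**2 = 294482 - (6*(4 + (15 + 12))/43)**2 = 294482 - (6*(1/43)*(4 + 27))**2 = 294482 - (6*(1/43)*31)**2 = 294482 - (186/43)**2 = 294482 - 1*34596/1849 = 294482 - 34596/1849 = 544462622/1849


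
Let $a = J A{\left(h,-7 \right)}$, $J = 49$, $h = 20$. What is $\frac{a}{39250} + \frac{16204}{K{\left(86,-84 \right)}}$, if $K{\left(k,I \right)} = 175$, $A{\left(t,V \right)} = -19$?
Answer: $\frac{25433763}{274750} \approx 92.571$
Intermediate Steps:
$a = -931$ ($a = 49 \left(-19\right) = -931$)
$\frac{a}{39250} + \frac{16204}{K{\left(86,-84 \right)}} = - \frac{931}{39250} + \frac{16204}{175} = \frac{25433763}{274750}$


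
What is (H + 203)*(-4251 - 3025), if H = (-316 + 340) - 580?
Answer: 2568428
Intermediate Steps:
H = -556 (H = 24 - 580 = -556)
(H + 203)*(-4251 - 3025) = (-556 + 203)*(-4251 - 3025) = -353*(-7276) = 2568428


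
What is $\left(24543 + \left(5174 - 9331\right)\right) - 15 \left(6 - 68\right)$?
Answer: $21316$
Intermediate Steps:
$\left(24543 + \left(5174 - 9331\right)\right) - 15 \left(6 - 68\right) = \left(24543 - 4157\right) - -930 = 20386 + 930 = 21316$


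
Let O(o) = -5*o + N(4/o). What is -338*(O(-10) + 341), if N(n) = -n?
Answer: -661466/5 ≈ -1.3229e+5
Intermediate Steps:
O(o) = -5*o - 4/o
-338*(O(-10) + 341) = -338*((-5*(-10) - 4/(-10)) + 341) = -338*((50 - 4*(-1/10)) + 341) = -338*((50 + 2/5) + 341) = -338*(252/5 + 341) = -338*1957/5 = -661466/5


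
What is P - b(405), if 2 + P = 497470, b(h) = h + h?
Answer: 496658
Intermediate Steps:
b(h) = 2*h
P = 497468 (P = -2 + 497470 = 497468)
P - b(405) = 497468 - 2*405 = 497468 - 1*810 = 497468 - 810 = 496658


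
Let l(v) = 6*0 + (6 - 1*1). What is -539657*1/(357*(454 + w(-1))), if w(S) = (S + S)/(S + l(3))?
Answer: -1079314/323799 ≈ -3.3333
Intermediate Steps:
l(v) = 5 (l(v) = 0 + (6 - 1) = 0 + 5 = 5)
w(S) = 2*S/(5 + S) (w(S) = (S + S)/(S + 5) = (2*S)/(5 + S) = 2*S/(5 + S))
-539657*1/(357*(454 + w(-1))) = -539657*1/(357*(454 + 2*(-1)/(5 - 1))) = -539657*1/(357*(454 + 2*(-1)/4)) = -539657*1/(357*(454 + 2*(-1)*(1/4))) = -539657*1/(357*(454 - 1/2)) = -539657/((907/2)*357) = -539657/323799/2 = -539657*2/323799 = -1079314/323799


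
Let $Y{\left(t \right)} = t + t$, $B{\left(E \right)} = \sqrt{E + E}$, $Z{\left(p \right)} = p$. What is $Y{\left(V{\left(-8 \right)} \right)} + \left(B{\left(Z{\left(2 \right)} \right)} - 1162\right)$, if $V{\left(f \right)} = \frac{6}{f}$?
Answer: $- \frac{2323}{2} \approx -1161.5$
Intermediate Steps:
$B{\left(E \right)} = \sqrt{2} \sqrt{E}$ ($B{\left(E \right)} = \sqrt{2 E} = \sqrt{2} \sqrt{E}$)
$Y{\left(t \right)} = 2 t$
$Y{\left(V{\left(-8 \right)} \right)} + \left(B{\left(Z{\left(2 \right)} \right)} - 1162\right) = 2 \frac{6}{-8} - \left(1162 - \sqrt{2} \sqrt{2}\right) = 2 \cdot 6 \left(- \frac{1}{8}\right) + \left(2 - 1162\right) = 2 \left(- \frac{3}{4}\right) - 1160 = - \frac{3}{2} - 1160 = - \frac{2323}{2}$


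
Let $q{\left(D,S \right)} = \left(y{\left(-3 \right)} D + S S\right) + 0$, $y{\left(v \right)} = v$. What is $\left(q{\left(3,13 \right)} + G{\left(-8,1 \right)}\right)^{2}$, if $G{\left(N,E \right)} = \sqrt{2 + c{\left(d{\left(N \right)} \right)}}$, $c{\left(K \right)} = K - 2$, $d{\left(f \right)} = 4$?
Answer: $26244$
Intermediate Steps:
$c{\left(K \right)} = -2 + K$
$q{\left(D,S \right)} = S^{2} - 3 D$ ($q{\left(D,S \right)} = \left(- 3 D + S S\right) + 0 = \left(- 3 D + S^{2}\right) + 0 = \left(S^{2} - 3 D\right) + 0 = S^{2} - 3 D$)
$G{\left(N,E \right)} = 2$ ($G{\left(N,E \right)} = \sqrt{2 + \left(-2 + 4\right)} = \sqrt{2 + 2} = \sqrt{4} = 2$)
$\left(q{\left(3,13 \right)} + G{\left(-8,1 \right)}\right)^{2} = \left(\left(13^{2} - 9\right) + 2\right)^{2} = \left(\left(169 - 9\right) + 2\right)^{2} = \left(160 + 2\right)^{2} = 162^{2} = 26244$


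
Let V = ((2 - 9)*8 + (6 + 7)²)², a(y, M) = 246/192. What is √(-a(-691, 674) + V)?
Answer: √817134/8 ≈ 112.99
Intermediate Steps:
a(y, M) = 41/32 (a(y, M) = 246*(1/192) = 41/32)
V = 12769 (V = (-7*8 + 13²)² = (-56 + 169)² = 113² = 12769)
√(-a(-691, 674) + V) = √(-1*41/32 + 12769) = √(-41/32 + 12769) = √(408567/32) = √817134/8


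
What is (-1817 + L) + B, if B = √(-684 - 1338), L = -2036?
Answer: -3853 + I*√2022 ≈ -3853.0 + 44.967*I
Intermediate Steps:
B = I*√2022 (B = √(-2022) = I*√2022 ≈ 44.967*I)
(-1817 + L) + B = (-1817 - 2036) + I*√2022 = -3853 + I*√2022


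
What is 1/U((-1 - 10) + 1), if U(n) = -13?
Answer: -1/13 ≈ -0.076923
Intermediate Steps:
1/U((-1 - 10) + 1) = 1/(-13) = -1/13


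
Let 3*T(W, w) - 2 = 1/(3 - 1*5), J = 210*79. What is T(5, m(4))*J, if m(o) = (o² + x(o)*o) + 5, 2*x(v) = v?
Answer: 8295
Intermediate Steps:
x(v) = v/2
J = 16590
m(o) = 5 + 3*o²/2 (m(o) = (o² + (o/2)*o) + 5 = (o² + o²/2) + 5 = 3*o²/2 + 5 = 5 + 3*o²/2)
T(W, w) = ½ (T(W, w) = ⅔ + 1/(3*(3 - 1*5)) = ⅔ + 1/(3*(3 - 5)) = ⅔ + (⅓)/(-2) = ⅔ + (⅓)*(-½) = ⅔ - ⅙ = ½)
T(5, m(4))*J = (½)*16590 = 8295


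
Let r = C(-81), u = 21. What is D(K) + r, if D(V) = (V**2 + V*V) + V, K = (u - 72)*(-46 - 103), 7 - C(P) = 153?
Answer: 115497055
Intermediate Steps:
C(P) = -146 (C(P) = 7 - 1*153 = 7 - 153 = -146)
r = -146
K = 7599 (K = (21 - 72)*(-46 - 103) = -51*(-149) = 7599)
D(V) = V + 2*V**2 (D(V) = (V**2 + V**2) + V = 2*V**2 + V = V + 2*V**2)
D(K) + r = 7599*(1 + 2*7599) - 146 = 7599*(1 + 15198) - 146 = 7599*15199 - 146 = 115497201 - 146 = 115497055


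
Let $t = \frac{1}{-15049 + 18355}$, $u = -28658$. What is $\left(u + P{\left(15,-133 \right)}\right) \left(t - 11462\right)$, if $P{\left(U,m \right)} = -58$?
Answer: $\frac{181357673606}{551} \approx 3.2914 \cdot 10^{8}$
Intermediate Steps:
$t = \frac{1}{3306} \approx 0.00030248$
$\left(u + P{\left(15,-133 \right)}\right) \left(t - 11462\right) = \left(-28658 - 58\right) \left(\frac{1}{3306} - 11462\right) = - 28716 \left(\frac{1}{3306} - 11462\right) = \left(-28716\right) \left(- \frac{37893371}{3306}\right) = \frac{181357673606}{551}$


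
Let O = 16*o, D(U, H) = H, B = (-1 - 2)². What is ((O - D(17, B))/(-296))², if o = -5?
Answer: 7921/87616 ≈ 0.090406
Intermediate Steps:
B = 9 (B = (-3)² = 9)
O = -80 (O = 16*(-5) = -80)
((O - D(17, B))/(-296))² = ((-80 - 1*9)/(-296))² = ((-80 - 9)*(-1/296))² = (-89*(-1/296))² = (89/296)² = 7921/87616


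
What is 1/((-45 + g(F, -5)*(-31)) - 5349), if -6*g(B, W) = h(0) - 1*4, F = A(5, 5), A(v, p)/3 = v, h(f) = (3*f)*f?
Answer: -3/16244 ≈ -0.00018468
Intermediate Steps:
h(f) = 3*f²
A(v, p) = 3*v
F = 15 (F = 3*5 = 15)
g(B, W) = ⅔ (g(B, W) = -(3*0² - 1*4)/6 = -(3*0 - 4)/6 = -(0 - 4)/6 = -⅙*(-4) = ⅔)
1/((-45 + g(F, -5)*(-31)) - 5349) = 1/((-45 + (⅔)*(-31)) - 5349) = 1/((-45 - 62/3) - 5349) = 1/(-197/3 - 5349) = 1/(-16244/3) = -3/16244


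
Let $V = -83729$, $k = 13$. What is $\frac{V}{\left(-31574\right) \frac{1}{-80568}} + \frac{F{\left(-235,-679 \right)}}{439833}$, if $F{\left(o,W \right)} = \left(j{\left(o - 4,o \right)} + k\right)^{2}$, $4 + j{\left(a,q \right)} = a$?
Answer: $- \frac{1483529059888688}{6943643571} \approx -2.1365 \cdot 10^{5}$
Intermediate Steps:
$j{\left(a,q \right)} = -4 + a$
$F{\left(o,W \right)} = \left(5 + o\right)^{2}$ ($F{\left(o,W \right)} = \left(\left(-4 + \left(o - 4\right)\right) + 13\right)^{2} = \left(\left(-4 + \left(-4 + o\right)\right) + 13\right)^{2} = \left(\left(-8 + o\right) + 13\right)^{2} = \left(5 + o\right)^{2}$)
$\frac{V}{\left(-31574\right) \frac{1}{-80568}} + \frac{F{\left(-235,-679 \right)}}{439833} = - \frac{83729}{\left(-31574\right) \frac{1}{-80568}} + \frac{\left(5 - 235\right)^{2}}{439833} = - \frac{83729}{\left(-31574\right) \left(- \frac{1}{80568}\right)} + \left(-230\right)^{2} \cdot \frac{1}{439833} = - \frac{83729}{\frac{15787}{40284}} + 52900 \cdot \frac{1}{439833} = \left(-83729\right) \frac{40284}{15787} + \frac{52900}{439833} = - \frac{3372939036}{15787} + \frac{52900}{439833} = - \frac{1483529059888688}{6943643571}$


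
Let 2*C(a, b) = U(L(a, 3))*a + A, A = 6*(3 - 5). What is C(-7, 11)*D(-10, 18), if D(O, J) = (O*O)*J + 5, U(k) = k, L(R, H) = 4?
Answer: -36100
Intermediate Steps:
A = -12 (A = 6*(-2) = -12)
D(O, J) = 5 + J*O**2 (D(O, J) = O**2*J + 5 = J*O**2 + 5 = 5 + J*O**2)
C(a, b) = -6 + 2*a (C(a, b) = (4*a - 12)/2 = (-12 + 4*a)/2 = -6 + 2*a)
C(-7, 11)*D(-10, 18) = (-6 + 2*(-7))*(5 + 18*(-10)**2) = (-6 - 14)*(5 + 18*100) = -20*(5 + 1800) = -20*1805 = -36100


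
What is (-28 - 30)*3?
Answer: -174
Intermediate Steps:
(-28 - 30)*3 = -58*3 = -174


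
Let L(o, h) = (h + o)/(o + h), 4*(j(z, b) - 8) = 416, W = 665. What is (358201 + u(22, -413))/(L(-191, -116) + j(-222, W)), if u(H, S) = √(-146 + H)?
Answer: 358201/113 + 2*I*√31/113 ≈ 3169.9 + 0.098544*I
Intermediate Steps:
j(z, b) = 112 (j(z, b) = 8 + (¼)*416 = 8 + 104 = 112)
L(o, h) = 1 (L(o, h) = (h + o)/(h + o) = 1)
(358201 + u(22, -413))/(L(-191, -116) + j(-222, W)) = (358201 + √(-146 + 22))/(1 + 112) = (358201 + √(-124))/113 = (358201 + 2*I*√31)*(1/113) = 358201/113 + 2*I*√31/113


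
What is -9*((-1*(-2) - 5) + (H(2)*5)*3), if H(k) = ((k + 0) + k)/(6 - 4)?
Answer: -243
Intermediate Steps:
H(k) = k (H(k) = (k + k)/2 = (2*k)*(½) = k)
-9*((-1*(-2) - 5) + (H(2)*5)*3) = -9*((-1*(-2) - 5) + (2*5)*3) = -9*((2 - 5) + 10*3) = -9*(-3 + 30) = -9*27 = -243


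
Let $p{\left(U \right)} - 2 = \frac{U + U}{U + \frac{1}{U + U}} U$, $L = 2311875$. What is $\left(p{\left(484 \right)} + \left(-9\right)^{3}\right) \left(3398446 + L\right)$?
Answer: $\frac{644756141473465}{468513} \approx 1.3762 \cdot 10^{9}$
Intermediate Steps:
$p{\left(U \right)} = 2 + \frac{2 U^{2}}{U + \frac{1}{2 U}}$ ($p{\left(U \right)} = 2 + \frac{U + U}{U + \frac{1}{U + U}} U = 2 + \frac{2 U}{U + \frac{1}{2 U}} U = 2 + \frac{2 U^{2}}{U + \frac{1}{2 U}}$)
$\left(p{\left(484 \right)} + \left(-9\right)^{3}\right) \left(3398446 + L\right) = \left(\frac{2 \left(1 + 2 \cdot 484^{2} + 2 \cdot 484^{3}\right)}{1 + 2 \cdot 484^{2}} + \left(-9\right)^{3}\right) \left(3398446 + 2311875\right) = \left(\frac{2 \left(1 + 2 \cdot 234256 + 2 \cdot 113379904\right)}{1 + 2 \cdot 234256} - 729\right) 5710321 = \left(\frac{2 \left(1 + 468512 + 226759808\right)}{1 + 468512} - 729\right) 5710321 = \left(2 \cdot \frac{1}{468513} \cdot 227228321 - 729\right) 5710321 = \left(\frac{454456642}{468513} - 729\right) 5710321 = \frac{112910665}{468513} \cdot 5710321 = \frac{644756141473465}{468513}$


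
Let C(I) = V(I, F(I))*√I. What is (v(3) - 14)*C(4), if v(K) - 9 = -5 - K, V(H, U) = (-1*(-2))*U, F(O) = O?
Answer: -208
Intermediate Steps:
V(H, U) = 2*U
v(K) = 4 - K (v(K) = 9 + (-5 - K) = 4 - K)
C(I) = 2*I^(3/2) (C(I) = (2*I)*√I = 2*I^(3/2))
(v(3) - 14)*C(4) = ((4 - 1*3) - 14)*(2*4^(3/2)) = ((4 - 3) - 14)*(2*8) = (1 - 14)*16 = -13*16 = -208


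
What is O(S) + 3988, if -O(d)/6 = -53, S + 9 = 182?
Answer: 4306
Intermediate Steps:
S = 173 (S = -9 + 182 = 173)
O(d) = 318 (O(d) = -6*(-53) = 318)
O(S) + 3988 = 318 + 3988 = 4306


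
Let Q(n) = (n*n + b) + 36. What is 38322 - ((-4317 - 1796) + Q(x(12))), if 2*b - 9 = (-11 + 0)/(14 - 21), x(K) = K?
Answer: 309748/7 ≈ 44250.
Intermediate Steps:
b = 37/7 (b = 9/2 + ((-11 + 0)/(14 - 21))/2 = 9/2 + (-11/(-7))/2 = 9/2 + (-11*(-⅐))/2 = 9/2 + (½)*(11/7) = 9/2 + 11/14 = 37/7 ≈ 5.2857)
Q(n) = 289/7 + n² (Q(n) = (n*n + 37/7) + 36 = (n² + 37/7) + 36 = (37/7 + n²) + 36 = 289/7 + n²)
38322 - ((-4317 - 1796) + Q(x(12))) = 38322 - ((-4317 - 1796) + (289/7 + 12²)) = 38322 - (-6113 + (289/7 + 144)) = 38322 - (-6113 + 1297/7) = 38322 - 1*(-41494/7) = 38322 + 41494/7 = 309748/7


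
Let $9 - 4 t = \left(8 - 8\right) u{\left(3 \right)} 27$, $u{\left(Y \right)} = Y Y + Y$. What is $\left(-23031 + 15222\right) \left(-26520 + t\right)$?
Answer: $\frac{828308439}{4} \approx 2.0708 \cdot 10^{8}$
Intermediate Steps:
$u{\left(Y \right)} = Y + Y^{2}$ ($u{\left(Y \right)} = Y^{2} + Y = Y + Y^{2}$)
$t = \frac{9}{4}$ ($t = \frac{9}{4} - \frac{\left(8 - 8\right) 3 \left(1 + 3\right) 27}{4} = \frac{9}{4} - \frac{0 \cdot 3 \cdot 4 \cdot 27}{4} = \frac{9}{4} - \frac{0 \cdot 12 \cdot 27}{4} = \frac{9}{4} - \frac{0 \cdot 27}{4} = \frac{9}{4} - 0 = \frac{9}{4} + 0 = \frac{9}{4} \approx 2.25$)
$\left(-23031 + 15222\right) \left(-26520 + t\right) = \left(-23031 + 15222\right) \left(-26520 + \frac{9}{4}\right) = \left(-7809\right) \left(- \frac{106071}{4}\right) = \frac{828308439}{4}$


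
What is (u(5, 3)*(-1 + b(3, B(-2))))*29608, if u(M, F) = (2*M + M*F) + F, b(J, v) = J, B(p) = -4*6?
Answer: 1658048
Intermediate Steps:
B(p) = -24
u(M, F) = F + 2*M + F*M (u(M, F) = (2*M + F*M) + F = F + 2*M + F*M)
(u(5, 3)*(-1 + b(3, B(-2))))*29608 = ((3 + 2*5 + 3*5)*(-1 + 3))*29608 = ((3 + 10 + 15)*2)*29608 = (28*2)*29608 = 56*29608 = 1658048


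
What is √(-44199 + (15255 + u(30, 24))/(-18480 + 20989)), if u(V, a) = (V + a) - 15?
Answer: I*√278197912473/2509 ≈ 210.22*I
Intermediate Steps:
u(V, a) = -15 + V + a
√(-44199 + (15255 + u(30, 24))/(-18480 + 20989)) = √(-44199 + (15255 + (-15 + 30 + 24))/(-18480 + 20989)) = √(-44199 + (15255 + 39)/2509) = √(-44199 + 15294*(1/2509)) = √(-44199 + 15294/2509) = √(-110879997/2509) = I*√278197912473/2509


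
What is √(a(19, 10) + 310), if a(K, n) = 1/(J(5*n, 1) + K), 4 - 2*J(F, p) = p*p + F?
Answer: 2*√697/3 ≈ 17.600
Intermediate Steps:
J(F, p) = 2 - F/2 - p²/2 (J(F, p) = 2 - (p*p + F)/2 = 2 - (p² + F)/2 = 2 - (F + p²)/2 = 2 + (-F/2 - p²/2) = 2 - F/2 - p²/2)
a(K, n) = 1/(3/2 + K - 5*n/2) (a(K, n) = 1/((2 - 5*n/2 - ½*1²) + K) = 1/((2 - 5*n/2 - ½*1) + K) = 1/((2 - 5*n/2 - ½) + K) = 1/((3/2 - 5*n/2) + K) = 1/(3/2 + K - 5*n/2))
√(a(19, 10) + 310) = √(2/(3 - 5*10 + 2*19) + 310) = √(2/(3 - 50 + 38) + 310) = √(2/(-9) + 310) = √(2*(-⅑) + 310) = √(-2/9 + 310) = √(2788/9) = 2*√697/3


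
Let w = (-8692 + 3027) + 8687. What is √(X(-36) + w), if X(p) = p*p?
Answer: √4318 ≈ 65.711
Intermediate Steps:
X(p) = p²
w = 3022 (w = -5665 + 8687 = 3022)
√(X(-36) + w) = √((-36)² + 3022) = √(1296 + 3022) = √4318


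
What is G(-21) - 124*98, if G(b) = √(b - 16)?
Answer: -12152 + I*√37 ≈ -12152.0 + 6.0828*I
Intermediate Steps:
G(b) = √(-16 + b)
G(-21) - 124*98 = √(-16 - 21) - 124*98 = √(-37) - 12152 = I*√37 - 12152 = -12152 + I*√37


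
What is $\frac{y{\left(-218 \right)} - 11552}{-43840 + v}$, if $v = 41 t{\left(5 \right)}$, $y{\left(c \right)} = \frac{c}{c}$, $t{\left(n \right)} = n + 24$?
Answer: $\frac{11551}{42651} \approx 0.27083$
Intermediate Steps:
$t{\left(n \right)} = 24 + n$
$y{\left(c \right)} = 1$
$v = 1189$ ($v = 41 \left(24 + 5\right) = 41 \cdot 29 = 1189$)
$\frac{y{\left(-218 \right)} - 11552}{-43840 + v} = \frac{1 - 11552}{-43840 + 1189} = - \frac{11551}{-42651} = \left(-11551\right) \left(- \frac{1}{42651}\right) = \frac{11551}{42651}$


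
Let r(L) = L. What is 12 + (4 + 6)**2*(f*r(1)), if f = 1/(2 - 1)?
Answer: 112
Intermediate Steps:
f = 1 (f = 1/1 = 1)
12 + (4 + 6)**2*(f*r(1)) = 12 + (4 + 6)**2*(1*1) = 12 + 10**2*1 = 12 + 100*1 = 12 + 100 = 112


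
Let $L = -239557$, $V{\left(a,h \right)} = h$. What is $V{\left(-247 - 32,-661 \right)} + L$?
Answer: $-240218$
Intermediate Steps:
$V{\left(-247 - 32,-661 \right)} + L = -661 - 239557 = -240218$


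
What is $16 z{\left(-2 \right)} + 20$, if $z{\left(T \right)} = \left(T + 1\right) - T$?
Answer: $36$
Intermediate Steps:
$z{\left(T \right)} = 1$ ($z{\left(T \right)} = \left(1 + T\right) - T = 1$)
$16 z{\left(-2 \right)} + 20 = 16 \cdot 1 + 20 = 16 + 20 = 36$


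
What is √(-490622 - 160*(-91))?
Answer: I*√476062 ≈ 689.97*I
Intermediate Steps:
√(-490622 - 160*(-91)) = √(-490622 + 14560) = √(-476062) = I*√476062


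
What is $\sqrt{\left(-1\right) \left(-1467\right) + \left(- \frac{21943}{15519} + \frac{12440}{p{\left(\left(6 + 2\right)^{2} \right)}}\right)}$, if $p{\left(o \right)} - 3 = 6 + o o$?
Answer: $\frac{\sqrt{238408747222823898}}{12741099} \approx 38.323$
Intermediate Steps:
$p{\left(o \right)} = 9 + o^{2}$ ($p{\left(o \right)} = 3 + \left(6 + o o\right) = 3 + \left(6 + o^{2}\right) = 9 + o^{2}$)
$\sqrt{\left(-1\right) \left(-1467\right) + \left(- \frac{21943}{15519} + \frac{12440}{p{\left(\left(6 + 2\right)^{2} \right)}}\right)} = \sqrt{\left(-1\right) \left(-1467\right) + \left(- \frac{21943}{15519} + \frac{12440}{9 + \left(\left(6 + 2\right)^{2}\right)^{2}}\right)} = \sqrt{1467 + \left(\left(-21943\right) \frac{1}{15519} + \frac{12440}{9 + \left(8^{2}\right)^{2}}\right)} = \sqrt{1467 - \left(\frac{21943}{15519} - \frac{12440}{9 + 64^{2}}\right)} = \sqrt{1467 - \left(\frac{21943}{15519} - \frac{12440}{9 + 4096}\right)} = \sqrt{1467 - \left(\frac{21943}{15519} - \frac{12440}{4105}\right)} = \sqrt{1467 + \left(- \frac{21943}{15519} + 12440 \cdot \frac{1}{4105}\right)} = \sqrt{1467 + \left(- \frac{21943}{15519} + \frac{2488}{821}\right)} = \sqrt{1467 + \frac{20596069}{12741099}} = \sqrt{\frac{18711788302}{12741099}} = \frac{\sqrt{238408747222823898}}{12741099}$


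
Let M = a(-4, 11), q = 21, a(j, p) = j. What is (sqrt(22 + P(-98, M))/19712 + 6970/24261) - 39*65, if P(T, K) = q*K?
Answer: -61494665/24261 + I*sqrt(62)/19712 ≈ -2534.7 + 0.00039945*I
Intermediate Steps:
M = -4
P(T, K) = 21*K
(sqrt(22 + P(-98, M))/19712 + 6970/24261) - 39*65 = (sqrt(22 + 21*(-4))/19712 + 6970/24261) - 39*65 = (sqrt(22 - 84)*(1/19712) + 6970*(1/24261)) - 1*2535 = (sqrt(-62)*(1/19712) + 6970/24261) - 2535 = ((I*sqrt(62))*(1/19712) + 6970/24261) - 2535 = (I*sqrt(62)/19712 + 6970/24261) - 2535 = (6970/24261 + I*sqrt(62)/19712) - 2535 = -61494665/24261 + I*sqrt(62)/19712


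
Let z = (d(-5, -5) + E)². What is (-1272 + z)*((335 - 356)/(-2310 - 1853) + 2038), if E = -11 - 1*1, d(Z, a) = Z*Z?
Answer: -9358089145/4163 ≈ -2.2479e+6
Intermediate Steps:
d(Z, a) = Z²
E = -12 (E = -11 - 1 = -12)
z = 169 (z = ((-5)² - 12)² = (25 - 12)² = 13² = 169)
(-1272 + z)*((335 - 356)/(-2310 - 1853) + 2038) = (-1272 + 169)*((335 - 356)/(-2310 - 1853) + 2038) = -1103*(-21/(-4163) + 2038) = -1103*(-21*(-1/4163) + 2038) = -1103*(21/4163 + 2038) = -1103*8484215/4163 = -9358089145/4163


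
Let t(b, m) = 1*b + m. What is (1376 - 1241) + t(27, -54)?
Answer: 108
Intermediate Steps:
t(b, m) = b + m
(1376 - 1241) + t(27, -54) = (1376 - 1241) + (27 - 54) = 135 - 27 = 108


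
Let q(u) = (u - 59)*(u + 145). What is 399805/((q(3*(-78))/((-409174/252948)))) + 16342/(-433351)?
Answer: -35499801045840101/1429218681570798 ≈ -24.839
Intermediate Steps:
q(u) = (-59 + u)*(145 + u)
399805/((q(3*(-78))/((-409174/252948)))) + 16342/(-433351) = 399805/(((-8555 + (3*(-78))**2 + 86*(3*(-78)))/((-409174/252948)))) + 16342/(-433351) = 399805/(((-8555 + (-234)**2 + 86*(-234))/((-409174*1/252948)))) + 16342*(-1/433351) = 399805/(((-8555 + 54756 - 20124)/(-204587/126474))) - 16342/433351 = 399805/((26077*(-126474/204587))) - 16342/433351 = 399805/(-3298062498/204587) - 16342/433351 = 399805*(-204587/3298062498) - 16342/433351 = -81794905535/3298062498 - 16342/433351 = -35499801045840101/1429218681570798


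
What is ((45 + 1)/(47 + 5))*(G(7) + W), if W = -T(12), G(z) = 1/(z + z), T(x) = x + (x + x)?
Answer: -11569/364 ≈ -31.783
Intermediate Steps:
T(x) = 3*x (T(x) = x + 2*x = 3*x)
G(z) = 1/(2*z)
W = -36 (W = -3*12 = -1*36 = -36)
((45 + 1)/(47 + 5))*(G(7) + W) = ((45 + 1)/(47 + 5))*((½)/7 - 36) = (46/52)*((½)*(⅐) - 36) = (46*(1/52))*(1/14 - 36) = (23/26)*(-503/14) = -11569/364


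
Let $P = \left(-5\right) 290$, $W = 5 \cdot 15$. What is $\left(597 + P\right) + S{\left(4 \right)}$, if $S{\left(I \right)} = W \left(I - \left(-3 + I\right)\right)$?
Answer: $-628$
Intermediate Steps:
$W = 75$
$S{\left(I \right)} = 225$ ($S{\left(I \right)} = 75 \left(I - \left(-3 + I\right)\right) = 75 \cdot 3 = 225$)
$P = -1450$
$\left(597 + P\right) + S{\left(4 \right)} = \left(597 - 1450\right) + 225 = -853 + 225 = -628$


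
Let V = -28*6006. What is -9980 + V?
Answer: -178148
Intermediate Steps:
V = -168168
-9980 + V = -9980 - 168168 = -178148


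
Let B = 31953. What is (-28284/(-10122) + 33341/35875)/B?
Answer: 10731477/92087214625 ≈ 0.00011654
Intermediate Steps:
(-28284/(-10122) + 33341/35875)/B = (-28284/(-10122) + 33341/35875)/31953 = (-28284*(-1/10122) + 33341*(1/35875))*(1/31953) = (4714/1687 + 4763/5125)*(1/31953) = (32194431/8645875)*(1/31953) = 10731477/92087214625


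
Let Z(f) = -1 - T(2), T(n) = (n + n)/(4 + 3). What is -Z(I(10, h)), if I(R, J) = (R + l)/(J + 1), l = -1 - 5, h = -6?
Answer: 11/7 ≈ 1.5714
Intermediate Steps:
l = -6
T(n) = 2*n/7 (T(n) = (2*n)/7 = (2*n)*(⅐) = 2*n/7)
I(R, J) = (-6 + R)/(1 + J) (I(R, J) = (R - 6)/(J + 1) = (-6 + R)/(1 + J))
Z(f) = -11/7 (Z(f) = -1 - 2*2/7 = -1 - 1*4/7 = -1 - 4/7 = -11/7)
-Z(I(10, h)) = -1*(-11/7) = 11/7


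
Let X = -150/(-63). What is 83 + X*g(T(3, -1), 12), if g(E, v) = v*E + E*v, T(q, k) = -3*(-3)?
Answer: 4181/7 ≈ 597.29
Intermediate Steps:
T(q, k) = 9
X = 50/21 (X = -150*(-1/63) = 50/21 ≈ 2.3810)
g(E, v) = 2*E*v (g(E, v) = E*v + E*v = 2*E*v)
83 + X*g(T(3, -1), 12) = 83 + 50*(2*9*12)/21 = 83 + (50/21)*216 = 83 + 3600/7 = 4181/7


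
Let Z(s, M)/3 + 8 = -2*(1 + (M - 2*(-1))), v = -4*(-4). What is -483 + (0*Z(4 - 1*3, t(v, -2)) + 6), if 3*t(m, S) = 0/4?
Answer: -477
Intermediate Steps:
v = 16
t(m, S) = 0 (t(m, S) = (0/4)/3 = (0*(¼))/3 = (⅓)*0 = 0)
Z(s, M) = -42 - 6*M (Z(s, M) = -24 + 3*(-2*(1 + (M - 2*(-1)))) = -24 + 3*(-2*(1 + (M + 2))) = -24 + 3*(-2*(1 + (2 + M))) = -24 + 3*(-2*(3 + M)) = -24 + 3*(-6 - 2*M) = -24 + (-18 - 6*M) = -42 - 6*M)
-483 + (0*Z(4 - 1*3, t(v, -2)) + 6) = -483 + (0*(-42 - 6*0) + 6) = -483 + (0*(-42 + 0) + 6) = -483 + (0*(-42) + 6) = -483 + (0 + 6) = -483 + 6 = -477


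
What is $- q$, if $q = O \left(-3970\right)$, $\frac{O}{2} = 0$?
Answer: $0$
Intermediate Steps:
$O = 0$ ($O = 2 \cdot 0 = 0$)
$q = 0$ ($q = 0 \left(-3970\right) = 0$)
$- q = \left(-1\right) 0 = 0$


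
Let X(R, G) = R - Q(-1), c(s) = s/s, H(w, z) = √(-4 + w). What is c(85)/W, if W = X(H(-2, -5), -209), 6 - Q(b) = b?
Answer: -7/55 - I*√6/55 ≈ -0.12727 - 0.044536*I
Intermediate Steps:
Q(b) = 6 - b
c(s) = 1
X(R, G) = -7 + R (X(R, G) = R - (6 - 1*(-1)) = R - (6 + 1) = R - 1*7 = R - 7 = -7 + R)
W = -7 + I*√6 (W = -7 + √(-4 - 2) = -7 + √(-6) = -7 + I*√6 ≈ -7.0 + 2.4495*I)
c(85)/W = 1/(-7 + I*√6)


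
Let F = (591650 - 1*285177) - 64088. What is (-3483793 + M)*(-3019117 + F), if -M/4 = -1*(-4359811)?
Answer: 58097666375084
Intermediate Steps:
M = -17439244 (M = -(-4)*(-4359811) = -4*4359811 = -17439244)
F = 242385 (F = (591650 - 285177) - 64088 = 306473 - 64088 = 242385)
(-3483793 + M)*(-3019117 + F) = (-3483793 - 17439244)*(-3019117 + 242385) = -20923037*(-2776732) = 58097666375084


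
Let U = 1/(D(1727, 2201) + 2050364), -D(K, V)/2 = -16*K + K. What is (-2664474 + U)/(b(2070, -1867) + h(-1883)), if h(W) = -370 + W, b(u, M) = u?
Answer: 5601187966475/384697842 ≈ 14560.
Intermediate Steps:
D(K, V) = 30*K (D(K, V) = -2*(-16*K + K) = -(-30)*K = 30*K)
U = 1/2102174 (U = 1/(30*1727 + 2050364) = 1/(51810 + 2050364) = 1/2102174 ≈ 4.7570e-7)
(-2664474 + U)/(b(2070, -1867) + h(-1883)) = (-2664474 + 1/2102174)/(2070 + (-370 - 1883)) = -5601187966475/(2102174*(2070 - 2253)) = -5601187966475/2102174/(-183) = -5601187966475/2102174*(-1/183) = 5601187966475/384697842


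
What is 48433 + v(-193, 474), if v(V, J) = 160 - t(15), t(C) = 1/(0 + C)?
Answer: 728894/15 ≈ 48593.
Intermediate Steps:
t(C) = 1/C
v(V, J) = 2399/15 (v(V, J) = 160 - 1/15 = 2399/15)
48433 + v(-193, 474) = 48433 + 2399/15 = 728894/15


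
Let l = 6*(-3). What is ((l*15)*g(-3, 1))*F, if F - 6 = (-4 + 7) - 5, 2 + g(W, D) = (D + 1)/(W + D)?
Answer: 3240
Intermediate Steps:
g(W, D) = -2 + (1 + D)/(D + W) (g(W, D) = -2 + (D + 1)/(W + D) = -2 + (1 + D)/(D + W))
l = -18
F = 4 (F = 6 + ((-4 + 7) - 5) = 6 + (3 - 5) = 6 - 2 = 4)
((l*15)*g(-3, 1))*F = ((-18*15)*((1 - 1*1 - 2*(-3))/(1 - 3)))*4 = -270*(1 - 1 + 6)/(-2)*4 = -(-135)*6*4 = -270*(-3)*4 = 810*4 = 3240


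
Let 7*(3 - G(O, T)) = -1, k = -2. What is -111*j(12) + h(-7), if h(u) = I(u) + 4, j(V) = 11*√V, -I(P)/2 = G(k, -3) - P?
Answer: -114/7 - 2442*√3 ≈ -4246.0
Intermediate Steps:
G(O, T) = 22/7 (G(O, T) = 3 - ⅐*(-1) = 3 + ⅐ = 22/7)
I(P) = -44/7 + 2*P (I(P) = -2*(22/7 - P) = -44/7 + 2*P)
h(u) = -16/7 + 2*u (h(u) = (-44/7 + 2*u) + 4 = -16/7 + 2*u)
-111*j(12) + h(-7) = -1221*√12 + (-16/7 + 2*(-7)) = -1221*2*√3 + (-16/7 - 14) = -2442*√3 - 114/7 = -114/7 - 2442*√3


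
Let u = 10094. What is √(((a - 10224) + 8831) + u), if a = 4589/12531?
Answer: 2*√341585097855/12531 ≈ 93.281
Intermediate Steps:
a = 4589/12531 (a = 4589*(1/12531) = 4589/12531 ≈ 0.36621)
√(((a - 10224) + 8831) + u) = √(((4589/12531 - 10224) + 8831) + 10094) = √((-128112355/12531 + 8831) + 10094) = √(-17451094/12531 + 10094) = √(109036820/12531) = 2*√341585097855/12531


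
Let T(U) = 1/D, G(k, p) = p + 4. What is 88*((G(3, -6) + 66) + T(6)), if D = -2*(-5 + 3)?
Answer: 5654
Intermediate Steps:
G(k, p) = 4 + p
D = 4 (D = -2*(-2) = 4)
T(U) = 1/4
88*((G(3, -6) + 66) + T(6)) = 88*(((4 - 6) + 66) + 1/4) = 88*((-2 + 66) + 1/4) = 88*(64 + 1/4) = 88*(257/4) = 5654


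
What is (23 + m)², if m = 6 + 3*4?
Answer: 1681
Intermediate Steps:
m = 18 (m = 6 + 12 = 18)
(23 + m)² = (23 + 18)² = 41² = 1681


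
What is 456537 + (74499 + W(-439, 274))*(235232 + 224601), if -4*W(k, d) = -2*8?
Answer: 34259394536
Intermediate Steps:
W(k, d) = 4 (W(k, d) = -(-1)*8/2 = -¼*(-16) = 4)
456537 + (74499 + W(-439, 274))*(235232 + 224601) = 456537 + (74499 + 4)*(235232 + 224601) = 456537 + 74503*459833 = 456537 + 34258937999 = 34259394536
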